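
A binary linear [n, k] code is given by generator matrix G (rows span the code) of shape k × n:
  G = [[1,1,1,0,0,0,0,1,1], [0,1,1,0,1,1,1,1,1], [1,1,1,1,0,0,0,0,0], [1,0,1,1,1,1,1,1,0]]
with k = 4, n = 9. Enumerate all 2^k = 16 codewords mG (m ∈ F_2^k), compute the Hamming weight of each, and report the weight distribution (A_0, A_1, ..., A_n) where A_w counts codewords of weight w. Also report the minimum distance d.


Weight distribution: A_0 = 1, A_2 = 1, A_3 = 3, A_4 = 3, A_5 = 2, A_6 = 3, A_7 = 3. Minimum distance d = 2.

Enumerate all 2^4 = 16 messages m ∈ F_2^4.
For each, compute codeword c = mG in F_2^9, then tally its weight.
  m = 0000 → c = 000000000, weight = 0.
  m = 1000 → c = 111000011, weight = 5.
  m = 0100 → c = 011011111, weight = 7.
  m = 1100 → c = 100011100, weight = 4.
  m = 0010 → c = 111100000, weight = 4.
  m = 1010 → c = 000100011, weight = 3.
  m = 0110 → c = 100111111, weight = 7.
  m = 1110 → c = 011111100, weight = 6.
  m = 0001 → c = 101111110, weight = 7.
  m = 1001 → c = 010111101, weight = 6.
  m = 0101 → c = 110100001, weight = 4.
  m = 1101 → c = 001100010, weight = 3.
  m = 0011 → c = 010011110, weight = 5.
  m = 1011 → c = 101011101, weight = 6.
  m = 0111 → c = 001000001, weight = 2.
  m = 1111 → c = 110000010, weight = 3.
Tally weights:
  weight 0: 1 codewords.
  weight 2: 1 codewords.
  weight 3: 3 codewords.
  weight 4: 3 codewords.
  weight 5: 2 codewords.
  weight 6: 3 codewords.
  weight 7: 3 codewords.
Minimum distance d = smallest w > 0 with A_w > 0 = 2.
Sanity: Σ A_w = 16 = 2^4 = 16 ✓.


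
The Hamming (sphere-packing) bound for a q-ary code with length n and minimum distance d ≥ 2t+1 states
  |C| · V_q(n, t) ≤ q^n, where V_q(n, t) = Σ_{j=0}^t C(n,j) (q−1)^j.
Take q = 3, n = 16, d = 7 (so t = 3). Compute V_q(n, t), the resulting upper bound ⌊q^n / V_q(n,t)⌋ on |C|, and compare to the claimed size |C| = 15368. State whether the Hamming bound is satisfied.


V_q(n, t) = 4993, q^n = 43046721, Hamming bound = 8621, |C| = 15368 > bound (violated).

Step 1: Compute V_q(n, t) = Σ_{j=0}^3 C(n, j) (q−1)^j.
  j = 0: C(16,0)·(2)^0 = 1·1 = 1.
  j = 1: C(16,1)·(2)^1 = 16·2 = 32.
  j = 2: C(16,2)·(2)^2 = 120·4 = 480.
  j = 3: C(16,3)·(2)^3 = 560·8 = 4480.
  V_q(n, t) = 1 + 32 + 480 + 4480 = 4993.
Step 2: q^n = 3^16 = 43046721.
Step 3: Hamming bound ⌊q^n / V_q(n,t)⌋ = ⌊43046721/4993⌋ = 8621.
Step 4: Compare |C| = 15368 to 8621: violated.
The claimed |C| lies above the Hamming bound, so no 3-ary code of length 16 with d ≥ 7 can have 15368 codewords.


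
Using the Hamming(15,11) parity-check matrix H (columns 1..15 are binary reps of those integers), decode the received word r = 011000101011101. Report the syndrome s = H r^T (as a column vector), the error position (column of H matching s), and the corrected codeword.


s = (1, 0, 1, 0)^T, error position = 10, corrected codeword c = 011000101111101

Compute s = H r^T mod 2 one row at a time:
  s_1 = 0 + 1 + 0 + 1 + 1 + 1 + 0 + 1 = 5 ≡ 1 (mod 2).
  s_2 = 0 + 0 + 0 + 1 + 1 + 1 + 0 + 1 = 4 ≡ 0 (mod 2).
  s_3 = 1 + 1 + 0 + 1 + 0 + 1 + 0 + 1 = 5 ≡ 1 (mod 2).
  s_4 = 0 + 1 + 0 + 1 + 1 + 1 + 1 + 1 = 6 ≡ 0 (mod 2).
s = (1, 0, 1, 0)^T — this equals column 10 of H (binary 1010), so error is at position 10.
Correct: flip bit 10 of r = 011000101011101 to get c = 011000101111101.


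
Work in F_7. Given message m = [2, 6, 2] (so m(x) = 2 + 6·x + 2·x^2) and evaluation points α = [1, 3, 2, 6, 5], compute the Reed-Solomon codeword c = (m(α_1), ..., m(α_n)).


c = [3, 3, 1, 5, 5]

Message polynomial: m(x) = 2 + 6·x + 2·x^2 (mod 7).
For each evaluation point α_i, compute m(α_i) mod 7:
  α_1 = 1: Horner steps 2 → 1 → 3, so m(1) = 3.
  α_2 = 3: Horner steps 2 → 5 → 3, so m(3) = 3.
  α_3 = 2: Horner steps 2 → 3 → 1, so m(2) = 1.
  α_4 = 6: Horner steps 2 → 4 → 5, so m(6) = 5.
  α_5 = 5: Horner steps 2 → 2 → 5, so m(5) = 5.
Codeword c = [3, 3, 1, 5, 5] ∈ F_7^5.


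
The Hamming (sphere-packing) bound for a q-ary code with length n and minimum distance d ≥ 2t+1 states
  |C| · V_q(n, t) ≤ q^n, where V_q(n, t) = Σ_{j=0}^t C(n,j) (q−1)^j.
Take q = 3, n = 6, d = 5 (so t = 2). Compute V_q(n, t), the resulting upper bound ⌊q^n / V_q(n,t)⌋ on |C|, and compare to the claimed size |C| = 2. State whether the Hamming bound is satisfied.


V_q(n, t) = 73, q^n = 729, Hamming bound = 9, |C| = 2 ≤ bound (satisfied).

Step 1: Compute V_q(n, t) = Σ_{j=0}^2 C(n, j) (q−1)^j.
  j = 0: C(6,0)·(2)^0 = 1·1 = 1.
  j = 1: C(6,1)·(2)^1 = 6·2 = 12.
  j = 2: C(6,2)·(2)^2 = 15·4 = 60.
  V_q(n, t) = 1 + 12 + 60 = 73.
Step 2: q^n = 3^6 = 729.
Step 3: Hamming bound ⌊q^n / V_q(n,t)⌋ = ⌊729/73⌋ = 9.
Step 4: Compare |C| = 2 to 9: satisfied.
The claimed |C| lies below the Hamming bound.


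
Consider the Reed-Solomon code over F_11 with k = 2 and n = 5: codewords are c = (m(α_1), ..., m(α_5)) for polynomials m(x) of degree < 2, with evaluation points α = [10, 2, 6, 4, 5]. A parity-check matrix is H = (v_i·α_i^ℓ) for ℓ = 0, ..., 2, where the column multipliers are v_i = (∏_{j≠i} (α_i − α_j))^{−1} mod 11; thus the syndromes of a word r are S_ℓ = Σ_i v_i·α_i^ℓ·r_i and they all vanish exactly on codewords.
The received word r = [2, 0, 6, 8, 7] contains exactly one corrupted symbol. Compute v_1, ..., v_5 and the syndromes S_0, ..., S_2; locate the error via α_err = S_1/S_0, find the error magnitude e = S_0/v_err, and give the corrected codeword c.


S = (9, 7, 3), error at position 2, error magnitude e = 1, c = [2, 10, 6, 8, 7].

Step 1: column multipliers v_i = (∏_{j≠i}(α_i − α_j))^{−1} mod 11.
  i = 1 (α = 10): (10−2)(10−6)(10−4)(10−5) = 8·4·6·5 = 960 ≡ 3, so v_1 = 3^{−1} = 4 (mod 11).
  i = 2 (α = 2): (2−10)(2−6)(2−4)(2−5) = (−8)·(−4)·(−2)·(−3) = 192 ≡ 5, so v_2 = 5^{−1} = 9 (mod 11).
  i = 3 (α = 6): (6−10)(6−2)(6−4)(6−5) = (−4)·4·2·1 = −32 ≡ 1, so v_3 = 1^{−1} = 1 (mod 11).
  i = 4 (α = 4): (4−10)(4−2)(4−6)(4−5) = (−6)·2·(−2)·(−1) = −24 ≡ 9, so v_4 = 9^{−1} = 5 (mod 11).
  i = 5 (α = 5): (5−10)(5−2)(5−6)(5−4) = (−5)·3·(−1)·1 = 15 ≡ 4, so v_5 = 4^{−1} = 3 (mod 11).
  v = [4, 9, 1, 5, 3].
Step 2: syndromes of r = [2, 0, 6, 8, 7] (all sums mod 11).
  S_0 = Σ v_i r_i = 4·2 + 9·0 + 1·6 + 5·8 + 3·7 = 75 ≡ 9.
  S_1 = Σ v_i α_i r_i = 4·10·2 + 9·2·0 + 1·6·6 + 5·4·8 + 3·5·7 = 381 ≡ 7.
  α_i^2 mod 11 = [1, 4, 3, 5, 3].
  S_2 = Σ v_i α_i^2 r_i = 4·1·2 + 9·4·0 + 1·3·6 + 5·5·8 + 3·3·7 = 289 ≡ 3.
  S = (9, 7, 3) ≠ 0, so r is not a codeword (an error is present).
Step 3: locate the error. For a single error e at position i, S_ℓ = v_i·e·α_i^ℓ, so α_err = S_1/S_0.
  S_0^{−1} = 9^{−1} = 5 (mod 11), so α_err = 7·5 = 35 ≡ 2 = α_2. Error position i = 2.
  Consistency check: S_2/S_1 = 3·8 = 24 ≡ 2 = α_err ✓ (single-error assumption holds).
Step 4: error magnitude e = S_0/v_2 = S_0·∏_{j≠2}(α_2 − α_j) = 9·5 = 45 ≡ 1 (mod 11).
Step 5: correct position 2: c_2 = r_2 − e = 0 − 1 ≡ 10 (mod 11). Hence c = [2, 10, 6, 8, 7].
  Check: interpolating c through the α_i gives m(x) = 1 + 10·x (degree < 2) with m(α_i) = c_i for every i, so c is indeed a codeword.


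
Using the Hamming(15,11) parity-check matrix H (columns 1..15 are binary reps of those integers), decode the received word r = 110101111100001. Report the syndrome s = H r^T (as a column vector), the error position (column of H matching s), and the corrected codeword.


s = (0, 0, 1, 0)^T, error position = 2, corrected codeword c = 100101111100001

Compute s = H r^T mod 2 one row at a time:
  s_1 = 1 + 1 + 1 + 0 + 0 + 0 + 0 + 1 = 4 ≡ 0 (mod 2).
  s_2 = 1 + 0 + 1 + 1 + 0 + 0 + 0 + 1 = 4 ≡ 0 (mod 2).
  s_3 = 1 + 0 + 1 + 1 + 1 + 0 + 0 + 1 = 5 ≡ 1 (mod 2).
  s_4 = 1 + 0 + 0 + 1 + 1 + 0 + 0 + 1 = 4 ≡ 0 (mod 2).
s = (0, 0, 1, 0)^T — this equals column 2 of H (binary 0010), so error is at position 2.
Correct: flip bit 2 of r = 110101111100001 to get c = 100101111100001.


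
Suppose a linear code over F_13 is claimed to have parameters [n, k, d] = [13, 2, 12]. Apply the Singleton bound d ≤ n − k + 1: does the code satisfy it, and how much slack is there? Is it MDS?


Singleton RHS = n − k + 1 = 12, slack = 0, bound satisfied, MDS.

Singleton bound: d ≤ n − k + 1.
Here n = 13, k = 2, so n − k + 1 = 12.
Given d = 12, check d ≤ 12: YES.
Slack = (n − k + 1) − d = 0.
The code is MDS (slack = 0).
Description: the claimed parameters are [13, 2, 12]_13; such a code would be MDS (meets Singleton bound).


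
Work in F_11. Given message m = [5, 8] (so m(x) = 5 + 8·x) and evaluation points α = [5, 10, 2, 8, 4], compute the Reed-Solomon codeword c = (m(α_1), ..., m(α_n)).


c = [1, 8, 10, 3, 4]

Message polynomial: m(x) = 5 + 8·x (mod 11).
For each evaluation point α_i, compute m(α_i) mod 11:
  α_1 = 5: Horner steps 8 → 1, so m(5) = 1.
  α_2 = 10: Horner steps 8 → 8, so m(10) = 8.
  α_3 = 2: Horner steps 8 → 10, so m(2) = 10.
  α_4 = 8: Horner steps 8 → 3, so m(8) = 3.
  α_5 = 4: Horner steps 8 → 4, so m(4) = 4.
Codeword c = [1, 8, 10, 3, 4] ∈ F_11^5.


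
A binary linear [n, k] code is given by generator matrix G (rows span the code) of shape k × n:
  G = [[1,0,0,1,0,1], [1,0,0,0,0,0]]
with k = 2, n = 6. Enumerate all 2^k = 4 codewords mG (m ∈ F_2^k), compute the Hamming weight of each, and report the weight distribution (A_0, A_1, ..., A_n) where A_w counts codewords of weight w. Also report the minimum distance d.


Weight distribution: A_0 = 1, A_1 = 1, A_2 = 1, A_3 = 1. Minimum distance d = 1.

Enumerate all 2^2 = 4 messages m ∈ F_2^2.
For each, compute codeword c = mG in F_2^6, then tally its weight.
  m = 00 → c = 000000, weight = 0.
  m = 10 → c = 100101, weight = 3.
  m = 01 → c = 100000, weight = 1.
  m = 11 → c = 000101, weight = 2.
Tally weights:
  weight 0: 1 codewords.
  weight 1: 1 codewords.
  weight 2: 1 codewords.
  weight 3: 1 codewords.
Minimum distance d = smallest w > 0 with A_w > 0 = 1.
Sanity: Σ A_w = 4 = 2^2 = 4 ✓.


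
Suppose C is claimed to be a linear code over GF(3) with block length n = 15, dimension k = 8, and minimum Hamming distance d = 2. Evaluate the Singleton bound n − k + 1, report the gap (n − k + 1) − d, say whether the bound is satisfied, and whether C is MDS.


Singleton RHS = n − k + 1 = 8, slack = 6, bound satisfied, not MDS.

Singleton bound: d ≤ n − k + 1.
Here n = 15, k = 8, so n − k + 1 = 8.
Given d = 2, check d ≤ 8: YES.
Slack = (n − k + 1) − d = 6.
The code is NOT MDS (slack = 6 > 0).
Description: the claimed parameters are [15, 8, 2]_3; such a code would be non-MDS.


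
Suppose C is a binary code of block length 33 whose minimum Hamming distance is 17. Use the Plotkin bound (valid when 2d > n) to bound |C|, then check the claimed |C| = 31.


Plotkin bound M ≤ 34; given |C| = 31 ≤ bound (satisfied).

Check applicability: 2d = 34, n = 33.
2d − n = 1 > 0, so Plotkin applies.
Compute d/(2d−n) = 17/1 ≈ 17.0000.
⌊d/(2d−n)⌋ = 17.
Plotkin bound: M ≤ 2·17 = 34.
Given |C| = 31, check: satisfied.
This |C| is below the Plotkin bound.


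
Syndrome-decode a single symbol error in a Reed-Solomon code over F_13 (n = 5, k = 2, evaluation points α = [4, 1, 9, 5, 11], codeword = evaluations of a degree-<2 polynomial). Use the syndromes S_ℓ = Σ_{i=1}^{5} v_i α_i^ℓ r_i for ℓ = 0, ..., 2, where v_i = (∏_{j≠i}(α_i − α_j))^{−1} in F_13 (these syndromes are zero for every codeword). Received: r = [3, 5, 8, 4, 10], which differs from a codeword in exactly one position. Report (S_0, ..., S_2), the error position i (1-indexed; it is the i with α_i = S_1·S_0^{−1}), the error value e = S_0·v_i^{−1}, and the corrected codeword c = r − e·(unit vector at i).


S = (4, 4, 4), error at position 2, error magnitude e = 5, c = [3, 0, 8, 4, 10].

Step 1: column multipliers v_i = (∏_{j≠i}(α_i − α_j))^{−1} mod 13.
  i = 1 (α = 4): (4−1)(4−9)(4−5)(4−11) = 3·(−5)·(−1)·(−7) = −105 ≡ 12, so v_1 = 12^{−1} = 12 (mod 13).
  i = 2 (α = 1): (1−4)(1−9)(1−5)(1−11) = (−3)·(−8)·(−4)·(−10) = 960 ≡ 11, so v_2 = 11^{−1} = 6 (mod 13).
  i = 3 (α = 9): (9−4)(9−1)(9−5)(9−11) = 5·8·4·(−2) = −320 ≡ 5, so v_3 = 5^{−1} = 8 (mod 13).
  i = 4 (α = 5): (5−4)(5−1)(5−9)(5−11) = 1·4·(−4)·(−6) = 96 ≡ 5, so v_4 = 5^{−1} = 8 (mod 13).
  i = 5 (α = 11): (11−4)(11−1)(11−9)(11−5) = 7·10·2·6 = 840 ≡ 8, so v_5 = 8^{−1} = 5 (mod 13).
  v = [12, 6, 8, 8, 5].
Step 2: syndromes of r = [3, 5, 8, 4, 10] (all sums mod 13).
  S_0 = Σ v_i r_i = 12·3 + 6·5 + 8·8 + 8·4 + 5·10 = 212 ≡ 4.
  S_1 = Σ v_i α_i r_i = 12·4·3 + 6·1·5 + 8·9·8 + 8·5·4 + 5·11·10 = 1460 ≡ 4.
  α_i^2 mod 13 = [3, 1, 3, 12, 4].
  S_2 = Σ v_i α_i^2 r_i = 12·3·3 + 6·1·5 + 8·3·8 + 8·12·4 + 5·4·10 = 914 ≡ 4.
  S = (4, 4, 4) ≠ 0, so r is not a codeword (an error is present).
Step 3: locate the error. For a single error e at position i, S_ℓ = v_i·e·α_i^ℓ, so α_err = S_1/S_0.
  S_0^{−1} = 4^{−1} = 10 (mod 13), so α_err = 4·10 = 40 ≡ 1 = α_2. Error position i = 2.
  Consistency check: S_2/S_1 = 4·10 = 40 ≡ 1 = α_err ✓ (single-error assumption holds).
Step 4: error magnitude e = S_0/v_2 = S_0·∏_{j≠2}(α_2 − α_j) = 4·11 = 44 ≡ 5 (mod 13).
Step 5: correct position 2: c_2 = r_2 − e = 5 − 5 ≡ 0 (mod 13). Hence c = [3, 0, 8, 4, 10].
  Check: interpolating c through the α_i gives m(x) = 12 + 1·x (degree < 2) with m(α_i) = c_i for every i, so c is indeed a codeword.


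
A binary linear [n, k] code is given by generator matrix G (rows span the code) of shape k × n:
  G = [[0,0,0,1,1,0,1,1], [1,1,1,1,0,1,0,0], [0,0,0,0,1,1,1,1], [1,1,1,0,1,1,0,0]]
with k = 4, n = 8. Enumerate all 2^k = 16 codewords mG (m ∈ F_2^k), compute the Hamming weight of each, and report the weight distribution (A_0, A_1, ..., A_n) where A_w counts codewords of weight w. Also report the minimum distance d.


Weight distribution: A_0 = 1, A_2 = 4, A_3 = 1, A_4 = 3, A_5 = 4, A_7 = 3. Minimum distance d = 2.

Enumerate all 2^4 = 16 messages m ∈ F_2^4.
For each, compute codeword c = mG in F_2^8, then tally its weight.
  m = 0000 → c = 00000000, weight = 0.
  m = 1000 → c = 00011011, weight = 4.
  m = 0100 → c = 11110100, weight = 5.
  m = 1100 → c = 11101111, weight = 7.
  m = 0010 → c = 00001111, weight = 4.
  m = 1010 → c = 00010100, weight = 2.
  m = 0110 → c = 11111011, weight = 7.
  m = 1110 → c = 11100000, weight = 3.
  m = 0001 → c = 11101100, weight = 5.
  m = 1001 → c = 11110111, weight = 7.
  m = 0101 → c = 00011000, weight = 2.
  m = 1101 → c = 00000011, weight = 2.
  m = 0011 → c = 11100011, weight = 5.
  m = 1011 → c = 11111000, weight = 5.
  m = 0111 → c = 00010111, weight = 4.
  m = 1111 → c = 00001100, weight = 2.
Tally weights:
  weight 0: 1 codewords.
  weight 2: 4 codewords.
  weight 3: 1 codewords.
  weight 4: 3 codewords.
  weight 5: 4 codewords.
  weight 7: 3 codewords.
Minimum distance d = smallest w > 0 with A_w > 0 = 2.
Sanity: Σ A_w = 16 = 2^4 = 16 ✓.


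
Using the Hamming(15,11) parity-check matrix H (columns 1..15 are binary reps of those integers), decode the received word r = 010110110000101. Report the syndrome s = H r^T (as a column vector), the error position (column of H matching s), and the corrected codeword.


s = (1, 1, 1, 0)^T, error position = 14, corrected codeword c = 010110110000111

Compute s = H r^T mod 2 one row at a time:
  s_1 = 1 + 0 + 0 + 0 + 0 + 1 + 0 + 1 = 3 ≡ 1 (mod 2).
  s_2 = 1 + 1 + 0 + 1 + 0 + 1 + 0 + 1 = 5 ≡ 1 (mod 2).
  s_3 = 1 + 0 + 0 + 1 + 0 + 0 + 0 + 1 = 3 ≡ 1 (mod 2).
  s_4 = 0 + 0 + 1 + 1 + 0 + 0 + 1 + 1 = 4 ≡ 0 (mod 2).
s = (1, 1, 1, 0)^T — this equals column 14 of H (binary 1110), so error is at position 14.
Correct: flip bit 14 of r = 010110110000101 to get c = 010110110000111.


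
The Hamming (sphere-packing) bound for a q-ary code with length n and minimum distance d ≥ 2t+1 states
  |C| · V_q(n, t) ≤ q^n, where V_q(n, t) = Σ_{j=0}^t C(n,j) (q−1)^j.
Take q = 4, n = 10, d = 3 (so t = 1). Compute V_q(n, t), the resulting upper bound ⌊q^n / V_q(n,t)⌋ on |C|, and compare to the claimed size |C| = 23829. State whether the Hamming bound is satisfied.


V_q(n, t) = 31, q^n = 1048576, Hamming bound = 33825, |C| = 23829 ≤ bound (satisfied).

Step 1: Compute V_q(n, t) = Σ_{j=0}^1 C(n, j) (q−1)^j.
  j = 0: C(10,0)·(3)^0 = 1·1 = 1.
  j = 1: C(10,1)·(3)^1 = 10·3 = 30.
  V_q(n, t) = 1 + 30 = 31.
Step 2: q^n = 4^10 = 1048576.
Step 3: Hamming bound ⌊q^n / V_q(n,t)⌋ = ⌊1048576/31⌋ = 33825.
Step 4: Compare |C| = 23829 to 33825: satisfied.
The claimed |C| lies below the Hamming bound.


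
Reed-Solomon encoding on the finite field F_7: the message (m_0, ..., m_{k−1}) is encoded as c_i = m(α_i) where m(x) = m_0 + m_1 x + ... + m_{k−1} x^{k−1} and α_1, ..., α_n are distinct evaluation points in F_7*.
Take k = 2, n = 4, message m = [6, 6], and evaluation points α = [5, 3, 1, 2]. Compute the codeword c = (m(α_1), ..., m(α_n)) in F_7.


c = [1, 3, 5, 4]

Message polynomial: m(x) = 6 + 6·x (mod 7).
For each evaluation point α_i, compute m(α_i) mod 7:
  α_1 = 5: Horner steps 6 → 1, so m(5) = 1.
  α_2 = 3: Horner steps 6 → 3, so m(3) = 3.
  α_3 = 1: Horner steps 6 → 5, so m(1) = 5.
  α_4 = 2: Horner steps 6 → 4, so m(2) = 4.
Codeword c = [1, 3, 5, 4] ∈ F_7^4.


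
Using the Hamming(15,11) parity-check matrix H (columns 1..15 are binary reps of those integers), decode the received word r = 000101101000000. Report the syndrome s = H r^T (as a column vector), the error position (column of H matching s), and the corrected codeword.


s = (1, 1, 0, 0)^T, error position = 12, corrected codeword c = 000101101001000

Compute s = H r^T mod 2 one row at a time:
  s_1 = 0 + 1 + 0 + 0 + 0 + 0 + 0 + 0 = 1 ≡ 1 (mod 2).
  s_2 = 1 + 0 + 1 + 1 + 0 + 0 + 0 + 0 = 3 ≡ 1 (mod 2).
  s_3 = 0 + 0 + 1 + 1 + 0 + 0 + 0 + 0 = 2 ≡ 0 (mod 2).
  s_4 = 0 + 0 + 0 + 1 + 1 + 0 + 0 + 0 = 2 ≡ 0 (mod 2).
s = (1, 1, 0, 0)^T — this equals column 12 of H (binary 1100), so error is at position 12.
Correct: flip bit 12 of r = 000101101000000 to get c = 000101101001000.


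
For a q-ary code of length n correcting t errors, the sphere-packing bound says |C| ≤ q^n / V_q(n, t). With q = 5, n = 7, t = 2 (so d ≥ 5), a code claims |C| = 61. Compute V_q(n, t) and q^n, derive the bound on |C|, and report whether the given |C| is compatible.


V_q(n, t) = 365, q^n = 78125, Hamming bound = 214, |C| = 61 ≤ bound (satisfied).

Step 1: Compute V_q(n, t) = Σ_{j=0}^2 C(n, j) (q−1)^j.
  j = 0: C(7,0)·(4)^0 = 1·1 = 1.
  j = 1: C(7,1)·(4)^1 = 7·4 = 28.
  j = 2: C(7,2)·(4)^2 = 21·16 = 336.
  V_q(n, t) = 1 + 28 + 336 = 365.
Step 2: q^n = 5^7 = 78125.
Step 3: Hamming bound ⌊q^n / V_q(n,t)⌋ = ⌊78125/365⌋ = 214.
Step 4: Compare |C| = 61 to 214: satisfied.
The claimed |C| lies below the Hamming bound.


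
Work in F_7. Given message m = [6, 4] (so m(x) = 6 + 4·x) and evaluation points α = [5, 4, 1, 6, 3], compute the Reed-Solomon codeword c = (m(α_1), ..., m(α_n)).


c = [5, 1, 3, 2, 4]

Message polynomial: m(x) = 6 + 4·x (mod 7).
For each evaluation point α_i, compute m(α_i) mod 7:
  α_1 = 5: Horner steps 4 → 5, so m(5) = 5.
  α_2 = 4: Horner steps 4 → 1, so m(4) = 1.
  α_3 = 1: Horner steps 4 → 3, so m(1) = 3.
  α_4 = 6: Horner steps 4 → 2, so m(6) = 2.
  α_5 = 3: Horner steps 4 → 4, so m(3) = 4.
Codeword c = [5, 1, 3, 2, 4] ∈ F_7^5.


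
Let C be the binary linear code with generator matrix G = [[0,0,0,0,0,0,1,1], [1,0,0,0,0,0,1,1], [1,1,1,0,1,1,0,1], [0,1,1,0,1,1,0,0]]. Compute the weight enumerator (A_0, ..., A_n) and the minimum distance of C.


Weight distribution: A_0 = 1, A_1 = 3, A_2 = 3, A_3 = 1, A_4 = 1, A_5 = 3, A_6 = 3, A_7 = 1. Minimum distance d = 1.

Enumerate all 2^4 = 16 messages m ∈ F_2^4.
For each, compute codeword c = mG in F_2^8, then tally its weight.
  m = 0000 → c = 00000000, weight = 0.
  m = 1000 → c = 00000011, weight = 2.
  m = 0100 → c = 10000011, weight = 3.
  m = 1100 → c = 10000000, weight = 1.
  m = 0010 → c = 11101101, weight = 6.
  m = 1010 → c = 11101110, weight = 6.
  m = 0110 → c = 01101110, weight = 5.
  m = 1110 → c = 01101101, weight = 5.
  m = 0001 → c = 01101100, weight = 4.
  m = 1001 → c = 01101111, weight = 6.
  m = 0101 → c = 11101111, weight = 7.
  m = 1101 → c = 11101100, weight = 5.
  m = 0011 → c = 10000001, weight = 2.
  m = 1011 → c = 10000010, weight = 2.
  m = 0111 → c = 00000010, weight = 1.
  m = 1111 → c = 00000001, weight = 1.
Tally weights:
  weight 0: 1 codewords.
  weight 1: 3 codewords.
  weight 2: 3 codewords.
  weight 3: 1 codewords.
  weight 4: 1 codewords.
  weight 5: 3 codewords.
  weight 6: 3 codewords.
  weight 7: 1 codewords.
Minimum distance d = smallest w > 0 with A_w > 0 = 1.
Sanity: Σ A_w = 16 = 2^4 = 16 ✓.


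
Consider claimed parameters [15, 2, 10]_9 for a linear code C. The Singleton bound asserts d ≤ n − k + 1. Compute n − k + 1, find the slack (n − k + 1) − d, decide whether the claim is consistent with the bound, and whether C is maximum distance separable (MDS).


Singleton RHS = n − k + 1 = 14, slack = 4, bound satisfied, not MDS.

Singleton bound: d ≤ n − k + 1.
Here n = 15, k = 2, so n − k + 1 = 14.
Given d = 10, check d ≤ 14: YES.
Slack = (n − k + 1) − d = 4.
The code is NOT MDS (slack = 4 > 0).
Description: the claimed parameters are [15, 2, 10]_9; such a code would be non-MDS.


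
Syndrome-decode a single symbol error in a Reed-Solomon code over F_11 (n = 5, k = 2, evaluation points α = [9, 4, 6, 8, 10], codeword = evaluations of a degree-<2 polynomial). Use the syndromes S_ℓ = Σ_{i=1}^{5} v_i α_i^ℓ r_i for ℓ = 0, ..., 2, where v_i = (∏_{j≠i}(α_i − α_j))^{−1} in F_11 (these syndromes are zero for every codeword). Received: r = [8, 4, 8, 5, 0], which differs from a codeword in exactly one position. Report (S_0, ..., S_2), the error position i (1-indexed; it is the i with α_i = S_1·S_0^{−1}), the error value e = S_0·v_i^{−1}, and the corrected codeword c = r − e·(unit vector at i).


S = (6, 3, 7), error at position 3, error magnitude e = 9, c = [8, 4, 10, 5, 0].

Step 1: column multipliers v_i = (∏_{j≠i}(α_i − α_j))^{−1} mod 11.
  i = 1 (α = 9): (9−4)(9−6)(9−8)(9−10) = 5·3·1·(−1) = −15 ≡ 7, so v_1 = 7^{−1} = 8 (mod 11).
  i = 2 (α = 4): (4−9)(4−6)(4−8)(4−10) = (−5)·(−2)·(−4)·(−6) = 240 ≡ 9, so v_2 = 9^{−1} = 5 (mod 11).
  i = 3 (α = 6): (6−9)(6−4)(6−8)(6−10) = (−3)·2·(−2)·(−4) = −48 ≡ 7, so v_3 = 7^{−1} = 8 (mod 11).
  i = 4 (α = 8): (8−9)(8−4)(8−6)(8−10) = (−1)·4·2·(−2) = 16 ≡ 5, so v_4 = 5^{−1} = 9 (mod 11).
  i = 5 (α = 10): (10−9)(10−4)(10−6)(10−8) = 1·6·4·2 = 48 ≡ 4, so v_5 = 4^{−1} = 3 (mod 11).
  v = [8, 5, 8, 9, 3].
Step 2: syndromes of r = [8, 4, 8, 5, 0] (all sums mod 11).
  S_0 = Σ v_i r_i = 8·8 + 5·4 + 8·8 + 9·5 + 3·0 = 193 ≡ 6.
  S_1 = Σ v_i α_i r_i = 8·9·8 + 5·4·4 + 8·6·8 + 9·8·5 + 3·10·0 = 1400 ≡ 3.
  α_i^2 mod 11 = [4, 5, 3, 9, 1].
  S_2 = Σ v_i α_i^2 r_i = 8·4·8 + 5·5·4 + 8·3·8 + 9·9·5 + 3·1·0 = 953 ≡ 7.
  S = (6, 3, 7) ≠ 0, so r is not a codeword (an error is present).
Step 3: locate the error. For a single error e at position i, S_ℓ = v_i·e·α_i^ℓ, so α_err = S_1/S_0.
  S_0^{−1} = 6^{−1} = 2 (mod 11), so α_err = 3·2 = 6 ≡ 6 = α_3. Error position i = 3.
  Consistency check: S_2/S_1 = 7·4 = 28 ≡ 6 = α_err ✓ (single-error assumption holds).
Step 4: error magnitude e = S_0/v_3 = S_0·∏_{j≠3}(α_3 − α_j) = 6·7 = 42 ≡ 9 (mod 11).
Step 5: correct position 3: c_3 = r_3 − e = 8 − 9 ≡ 10 (mod 11). Hence c = [8, 4, 10, 5, 0].
  Check: interpolating c through the α_i gives m(x) = 3 + 3·x (degree < 2) with m(α_i) = c_i for every i, so c is indeed a codeword.


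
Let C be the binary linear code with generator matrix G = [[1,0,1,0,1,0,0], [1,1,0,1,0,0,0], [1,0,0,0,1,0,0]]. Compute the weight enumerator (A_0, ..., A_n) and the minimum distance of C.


Weight distribution: A_0 = 1, A_1 = 1, A_2 = 1, A_3 = 3, A_4 = 2. Minimum distance d = 1.

Enumerate all 2^3 = 8 messages m ∈ F_2^3.
For each, compute codeword c = mG in F_2^7, then tally its weight.
  m = 000 → c = 0000000, weight = 0.
  m = 100 → c = 1010100, weight = 3.
  m = 010 → c = 1101000, weight = 3.
  m = 110 → c = 0111100, weight = 4.
  m = 001 → c = 1000100, weight = 2.
  m = 101 → c = 0010000, weight = 1.
  m = 011 → c = 0101100, weight = 3.
  m = 111 → c = 1111000, weight = 4.
Tally weights:
  weight 0: 1 codewords.
  weight 1: 1 codewords.
  weight 2: 1 codewords.
  weight 3: 3 codewords.
  weight 4: 2 codewords.
Minimum distance d = smallest w > 0 with A_w > 0 = 1.
Sanity: Σ A_w = 8 = 2^3 = 8 ✓.


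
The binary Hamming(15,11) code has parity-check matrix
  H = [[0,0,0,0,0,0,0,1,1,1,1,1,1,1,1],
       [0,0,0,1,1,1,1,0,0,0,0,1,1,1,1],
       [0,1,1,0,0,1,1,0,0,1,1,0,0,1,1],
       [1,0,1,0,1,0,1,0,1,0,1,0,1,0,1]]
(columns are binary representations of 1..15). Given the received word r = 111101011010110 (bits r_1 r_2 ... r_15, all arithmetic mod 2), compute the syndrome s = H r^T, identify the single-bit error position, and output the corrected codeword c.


s = (1, 0, 1, 1)^T, error position = 11, corrected codeword c = 111101011000110

Compute s = H r^T mod 2 one row at a time:
  s_1 = 1 + 1 + 0 + 1 + 0 + 1 + 1 + 0 = 5 ≡ 1 (mod 2).
  s_2 = 1 + 0 + 1 + 0 + 0 + 1 + 1 + 0 = 4 ≡ 0 (mod 2).
  s_3 = 1 + 1 + 1 + 0 + 0 + 1 + 1 + 0 = 5 ≡ 1 (mod 2).
  s_4 = 1 + 1 + 0 + 0 + 1 + 1 + 1 + 0 = 5 ≡ 1 (mod 2).
s = (1, 0, 1, 1)^T — this equals column 11 of H (binary 1011), so error is at position 11.
Correct: flip bit 11 of r = 111101011010110 to get c = 111101011000110.


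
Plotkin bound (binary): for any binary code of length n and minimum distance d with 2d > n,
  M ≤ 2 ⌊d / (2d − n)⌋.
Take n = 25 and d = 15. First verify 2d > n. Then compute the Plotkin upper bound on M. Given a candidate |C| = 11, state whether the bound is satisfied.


Plotkin bound M ≤ 6; given |C| = 11 > bound (violated).

Check applicability: 2d = 30, n = 25.
2d − n = 5 > 0, so Plotkin applies.
Compute d/(2d−n) = 15/5 ≈ 3.0000.
⌊d/(2d−n)⌋ = 3.
Plotkin bound: M ≤ 2·3 = 6.
Given |C| = 11, check: VIOLATED.
This |C| is above the Plotkin bound, so no binary code with n = 25, d = 15 and 11 codewords exists.


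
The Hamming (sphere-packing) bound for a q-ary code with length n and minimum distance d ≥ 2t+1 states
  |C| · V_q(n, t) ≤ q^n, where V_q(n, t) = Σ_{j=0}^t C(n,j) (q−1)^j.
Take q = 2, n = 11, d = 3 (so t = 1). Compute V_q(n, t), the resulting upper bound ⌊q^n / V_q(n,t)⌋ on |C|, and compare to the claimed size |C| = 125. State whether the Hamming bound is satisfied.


V_q(n, t) = 12, q^n = 2048, Hamming bound = 170, |C| = 125 ≤ bound (satisfied).

Step 1: Compute V_q(n, t) = Σ_{j=0}^1 C(n, j) (q−1)^j.
  j = 0: C(11,0)·(1)^0 = 1·1 = 1.
  j = 1: C(11,1)·(1)^1 = 11·1 = 11.
  V_q(n, t) = 1 + 11 = 12.
Step 2: q^n = 2^11 = 2048.
Step 3: Hamming bound ⌊q^n / V_q(n,t)⌋ = ⌊2048/12⌋ = 170.
Step 4: Compare |C| = 125 to 170: satisfied.
The claimed |C| lies below the Hamming bound.


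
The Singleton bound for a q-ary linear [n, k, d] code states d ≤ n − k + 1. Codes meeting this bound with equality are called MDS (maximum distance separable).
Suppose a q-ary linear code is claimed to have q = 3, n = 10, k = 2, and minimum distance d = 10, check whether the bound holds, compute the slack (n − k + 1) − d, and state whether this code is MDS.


Singleton RHS = n − k + 1 = 9, slack = -1, bound violated (no such code; not MDS).

Singleton bound: d ≤ n − k + 1.
Here n = 10, k = 2, so n − k + 1 = 9.
Given d = 10, check d ≤ 9: NO.
Slack = (n − k + 1) − d = -1.
The slack is negative: d = 10 exceeds n − k + 1 = 9 by 1, so the Singleton bound is violated and no linear [10, 2, 10]_3 code can exist. In particular it is not MDS (MDS requires d = n − k + 1 exactly).
Description: the claimed parameters are [10, 2, 10]_3; such a code would be impossible (violates the Singleton bound).


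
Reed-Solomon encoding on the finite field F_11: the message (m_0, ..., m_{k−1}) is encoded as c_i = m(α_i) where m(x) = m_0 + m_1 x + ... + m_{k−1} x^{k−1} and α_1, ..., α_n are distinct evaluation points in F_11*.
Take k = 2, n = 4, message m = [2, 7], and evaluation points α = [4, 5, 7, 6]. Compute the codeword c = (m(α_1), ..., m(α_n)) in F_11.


c = [8, 4, 7, 0]

Message polynomial: m(x) = 2 + 7·x (mod 11).
For each evaluation point α_i, compute m(α_i) mod 11:
  α_1 = 4: Horner steps 7 → 8, so m(4) = 8.
  α_2 = 5: Horner steps 7 → 4, so m(5) = 4.
  α_3 = 7: Horner steps 7 → 7, so m(7) = 7.
  α_4 = 6: Horner steps 7 → 0, so m(6) = 0.
Codeword c = [8, 4, 7, 0] ∈ F_11^4.


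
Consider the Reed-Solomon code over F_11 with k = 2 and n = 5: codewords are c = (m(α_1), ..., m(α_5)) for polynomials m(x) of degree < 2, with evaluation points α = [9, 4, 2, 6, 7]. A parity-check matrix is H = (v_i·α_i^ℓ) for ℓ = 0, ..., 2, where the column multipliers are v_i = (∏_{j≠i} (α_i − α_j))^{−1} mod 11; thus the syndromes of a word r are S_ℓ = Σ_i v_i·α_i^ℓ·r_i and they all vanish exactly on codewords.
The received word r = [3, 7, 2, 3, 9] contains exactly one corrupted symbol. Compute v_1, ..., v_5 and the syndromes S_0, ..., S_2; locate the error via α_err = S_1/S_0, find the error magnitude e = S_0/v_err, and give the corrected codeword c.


S = (1, 6, 3), error at position 4, error magnitude e = 2, c = [3, 7, 2, 1, 9].

Step 1: column multipliers v_i = (∏_{j≠i}(α_i − α_j))^{−1} mod 11.
  i = 1 (α = 9): (9−4)(9−2)(9−6)(9−7) = 5·7·3·2 = 210 ≡ 1, so v_1 = 1^{−1} = 1 (mod 11).
  i = 2 (α = 4): (4−9)(4−2)(4−6)(4−7) = (−5)·2·(−2)·(−3) = −60 ≡ 6, so v_2 = 6^{−1} = 2 (mod 11).
  i = 3 (α = 2): (2−9)(2−4)(2−6)(2−7) = (−7)·(−2)·(−4)·(−5) = 280 ≡ 5, so v_3 = 5^{−1} = 9 (mod 11).
  i = 4 (α = 6): (6−9)(6−4)(6−2)(6−7) = (−3)·2·4·(−1) = 24 ≡ 2, so v_4 = 2^{−1} = 6 (mod 11).
  i = 5 (α = 7): (7−9)(7−4)(7−2)(7−6) = (−2)·3·5·1 = −30 ≡ 3, so v_5 = 3^{−1} = 4 (mod 11).
  v = [1, 2, 9, 6, 4].
Step 2: syndromes of r = [3, 7, 2, 3, 9] (all sums mod 11).
  S_0 = Σ v_i r_i = 1·3 + 2·7 + 9·2 + 6·3 + 4·9 = 89 ≡ 1.
  S_1 = Σ v_i α_i r_i = 1·9·3 + 2·4·7 + 9·2·2 + 6·6·3 + 4·7·9 = 479 ≡ 6.
  α_i^2 mod 11 = [4, 5, 4, 3, 5].
  S_2 = Σ v_i α_i^2 r_i = 1·4·3 + 2·5·7 + 9·4·2 + 6·3·3 + 4·5·9 = 388 ≡ 3.
  S = (1, 6, 3) ≠ 0, so r is not a codeword (an error is present).
Step 3: locate the error. For a single error e at position i, S_ℓ = v_i·e·α_i^ℓ, so α_err = S_1/S_0.
  S_0^{−1} = 1^{−1} = 1 (mod 11), so α_err = 6·1 = 6 ≡ 6 = α_4. Error position i = 4.
  Consistency check: S_2/S_1 = 3·2 = 6 ≡ 6 = α_err ✓ (single-error assumption holds).
Step 4: error magnitude e = S_0/v_4 = S_0·∏_{j≠4}(α_4 − α_j) = 1·2 = 2 ≡ 2 (mod 11).
Step 5: correct position 4: c_4 = r_4 − e = 3 − 2 ≡ 1 (mod 11). Hence c = [3, 7, 2, 1, 9].
  Check: interpolating c through the α_i gives m(x) = 8 + 8·x (degree < 2) with m(α_i) = c_i for every i, so c is indeed a codeword.


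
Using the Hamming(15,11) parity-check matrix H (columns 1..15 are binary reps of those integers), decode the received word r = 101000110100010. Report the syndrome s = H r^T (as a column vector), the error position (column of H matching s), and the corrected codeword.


s = (1, 0, 0, 1)^T, error position = 9, corrected codeword c = 101000111100010

Compute s = H r^T mod 2 one row at a time:
  s_1 = 1 + 0 + 1 + 0 + 0 + 0 + 1 + 0 = 3 ≡ 1 (mod 2).
  s_2 = 0 + 0 + 0 + 1 + 0 + 0 + 1 + 0 = 2 ≡ 0 (mod 2).
  s_3 = 0 + 1 + 0 + 1 + 1 + 0 + 1 + 0 = 4 ≡ 0 (mod 2).
  s_4 = 1 + 1 + 0 + 1 + 0 + 0 + 0 + 0 = 3 ≡ 1 (mod 2).
s = (1, 0, 0, 1)^T — this equals column 9 of H (binary 1001), so error is at position 9.
Correct: flip bit 9 of r = 101000110100010 to get c = 101000111100010.


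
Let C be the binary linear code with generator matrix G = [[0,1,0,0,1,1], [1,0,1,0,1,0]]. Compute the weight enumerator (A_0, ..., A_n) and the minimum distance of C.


Weight distribution: A_0 = 1, A_3 = 2, A_4 = 1. Minimum distance d = 3.

Enumerate all 2^2 = 4 messages m ∈ F_2^2.
For each, compute codeword c = mG in F_2^6, then tally its weight.
  m = 00 → c = 000000, weight = 0.
  m = 10 → c = 010011, weight = 3.
  m = 01 → c = 101010, weight = 3.
  m = 11 → c = 111001, weight = 4.
Tally weights:
  weight 0: 1 codewords.
  weight 3: 2 codewords.
  weight 4: 1 codewords.
Minimum distance d = smallest w > 0 with A_w > 0 = 3.
Sanity: Σ A_w = 4 = 2^2 = 4 ✓.


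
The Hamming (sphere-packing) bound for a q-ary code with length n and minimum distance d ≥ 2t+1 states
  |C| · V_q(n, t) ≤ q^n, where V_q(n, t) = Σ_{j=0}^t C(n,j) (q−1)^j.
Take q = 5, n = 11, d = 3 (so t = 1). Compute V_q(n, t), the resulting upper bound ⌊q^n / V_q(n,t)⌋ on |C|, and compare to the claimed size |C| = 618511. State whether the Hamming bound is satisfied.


V_q(n, t) = 45, q^n = 48828125, Hamming bound = 1085069, |C| = 618511 ≤ bound (satisfied).

Step 1: Compute V_q(n, t) = Σ_{j=0}^1 C(n, j) (q−1)^j.
  j = 0: C(11,0)·(4)^0 = 1·1 = 1.
  j = 1: C(11,1)·(4)^1 = 11·4 = 44.
  V_q(n, t) = 1 + 44 = 45.
Step 2: q^n = 5^11 = 48828125.
Step 3: Hamming bound ⌊q^n / V_q(n,t)⌋ = ⌊48828125/45⌋ = 1085069.
Step 4: Compare |C| = 618511 to 1085069: satisfied.
The claimed |C| lies below the Hamming bound.


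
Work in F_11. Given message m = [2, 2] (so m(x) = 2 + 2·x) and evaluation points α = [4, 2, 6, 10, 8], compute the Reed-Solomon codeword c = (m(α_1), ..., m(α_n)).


c = [10, 6, 3, 0, 7]

Message polynomial: m(x) = 2 + 2·x (mod 11).
For each evaluation point α_i, compute m(α_i) mod 11:
  α_1 = 4: Horner steps 2 → 10, so m(4) = 10.
  α_2 = 2: Horner steps 2 → 6, so m(2) = 6.
  α_3 = 6: Horner steps 2 → 3, so m(6) = 3.
  α_4 = 10: Horner steps 2 → 0, so m(10) = 0.
  α_5 = 8: Horner steps 2 → 7, so m(8) = 7.
Codeword c = [10, 6, 3, 0, 7] ∈ F_11^5.


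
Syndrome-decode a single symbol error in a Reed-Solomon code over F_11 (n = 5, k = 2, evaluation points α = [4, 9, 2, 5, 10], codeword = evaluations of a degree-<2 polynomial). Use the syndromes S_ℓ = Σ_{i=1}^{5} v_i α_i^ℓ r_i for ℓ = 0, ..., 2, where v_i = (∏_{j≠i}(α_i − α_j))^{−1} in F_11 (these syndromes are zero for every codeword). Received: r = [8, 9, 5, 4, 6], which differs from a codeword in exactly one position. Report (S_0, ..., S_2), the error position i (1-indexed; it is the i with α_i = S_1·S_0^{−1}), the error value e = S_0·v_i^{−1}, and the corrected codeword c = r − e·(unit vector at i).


S = (7, 8, 6), error at position 2, error magnitude e = 10, c = [8, 10, 5, 4, 6].

Step 1: column multipliers v_i = (∏_{j≠i}(α_i − α_j))^{−1} mod 11.
  i = 1 (α = 4): (4−9)(4−2)(4−5)(4−10) = (−5)·2·(−1)·(−6) = −60 ≡ 6, so v_1 = 6^{−1} = 2 (mod 11).
  i = 2 (α = 9): (9−4)(9−2)(9−5)(9−10) = 5·7·4·(−1) = −140 ≡ 3, so v_2 = 3^{−1} = 4 (mod 11).
  i = 3 (α = 2): (2−4)(2−9)(2−5)(2−10) = (−2)·(−7)·(−3)·(−8) = 336 ≡ 6, so v_3 = 6^{−1} = 2 (mod 11).
  i = 4 (α = 5): (5−4)(5−9)(5−2)(5−10) = 1·(−4)·3·(−5) = 60 ≡ 5, so v_4 = 5^{−1} = 9 (mod 11).
  i = 5 (α = 10): (10−4)(10−9)(10−2)(10−5) = 6·1·8·5 = 240 ≡ 9, so v_5 = 9^{−1} = 5 (mod 11).
  v = [2, 4, 2, 9, 5].
Step 2: syndromes of r = [8, 9, 5, 4, 6] (all sums mod 11).
  S_0 = Σ v_i r_i = 2·8 + 4·9 + 2·5 + 9·4 + 5·6 = 128 ≡ 7.
  S_1 = Σ v_i α_i r_i = 2·4·8 + 4·9·9 + 2·2·5 + 9·5·4 + 5·10·6 = 888 ≡ 8.
  α_i^2 mod 11 = [5, 4, 4, 3, 1].
  S_2 = Σ v_i α_i^2 r_i = 2·5·8 + 4·4·9 + 2·4·5 + 9·3·4 + 5·1·6 = 402 ≡ 6.
  S = (7, 8, 6) ≠ 0, so r is not a codeword (an error is present).
Step 3: locate the error. For a single error e at position i, S_ℓ = v_i·e·α_i^ℓ, so α_err = S_1/S_0.
  S_0^{−1} = 7^{−1} = 8 (mod 11), so α_err = 8·8 = 64 ≡ 9 = α_2. Error position i = 2.
  Consistency check: S_2/S_1 = 6·7 = 42 ≡ 9 = α_err ✓ (single-error assumption holds).
Step 4: error magnitude e = S_0/v_2 = S_0·∏_{j≠2}(α_2 − α_j) = 7·3 = 21 ≡ 10 (mod 11).
Step 5: correct position 2: c_2 = r_2 − e = 9 − 10 ≡ 10 (mod 11). Hence c = [8, 10, 5, 4, 6].
  Check: interpolating c through the α_i gives m(x) = 2 + 7·x (degree < 2) with m(α_i) = c_i for every i, so c is indeed a codeword.


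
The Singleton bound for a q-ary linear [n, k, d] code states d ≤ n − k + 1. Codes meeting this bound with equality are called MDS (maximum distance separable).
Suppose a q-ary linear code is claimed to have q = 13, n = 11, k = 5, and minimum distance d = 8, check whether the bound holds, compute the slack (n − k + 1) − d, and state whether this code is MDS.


Singleton RHS = n − k + 1 = 7, slack = -1, bound violated (no such code; not MDS).

Singleton bound: d ≤ n − k + 1.
Here n = 11, k = 5, so n − k + 1 = 7.
Given d = 8, check d ≤ 7: NO.
Slack = (n − k + 1) − d = -1.
The slack is negative: d = 8 exceeds n − k + 1 = 7 by 1, so the Singleton bound is violated and no linear [11, 5, 8]_13 code can exist. In particular it is not MDS (MDS requires d = n − k + 1 exactly).
Description: the claimed parameters are [11, 5, 8]_13; such a code would be impossible (violates the Singleton bound).


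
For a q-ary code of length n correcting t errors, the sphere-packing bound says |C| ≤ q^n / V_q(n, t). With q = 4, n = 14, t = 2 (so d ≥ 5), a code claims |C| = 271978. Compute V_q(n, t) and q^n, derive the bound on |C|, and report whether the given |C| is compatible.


V_q(n, t) = 862, q^n = 268435456, Hamming bound = 311410, |C| = 271978 ≤ bound (satisfied).

Step 1: Compute V_q(n, t) = Σ_{j=0}^2 C(n, j) (q−1)^j.
  j = 0: C(14,0)·(3)^0 = 1·1 = 1.
  j = 1: C(14,1)·(3)^1 = 14·3 = 42.
  j = 2: C(14,2)·(3)^2 = 91·9 = 819.
  V_q(n, t) = 1 + 42 + 819 = 862.
Step 2: q^n = 4^14 = 268435456.
Step 3: Hamming bound ⌊q^n / V_q(n,t)⌋ = ⌊268435456/862⌋ = 311410.
Step 4: Compare |C| = 271978 to 311410: satisfied.
The claimed |C| lies below the Hamming bound.


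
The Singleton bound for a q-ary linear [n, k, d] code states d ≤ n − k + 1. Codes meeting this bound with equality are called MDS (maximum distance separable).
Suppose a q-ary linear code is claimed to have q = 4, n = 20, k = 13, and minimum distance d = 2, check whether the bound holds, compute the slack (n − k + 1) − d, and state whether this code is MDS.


Singleton RHS = n − k + 1 = 8, slack = 6, bound satisfied, not MDS.

Singleton bound: d ≤ n − k + 1.
Here n = 20, k = 13, so n − k + 1 = 8.
Given d = 2, check d ≤ 8: YES.
Slack = (n − k + 1) − d = 6.
The code is NOT MDS (slack = 6 > 0).
Description: the claimed parameters are [20, 13, 2]_4; such a code would be non-MDS.


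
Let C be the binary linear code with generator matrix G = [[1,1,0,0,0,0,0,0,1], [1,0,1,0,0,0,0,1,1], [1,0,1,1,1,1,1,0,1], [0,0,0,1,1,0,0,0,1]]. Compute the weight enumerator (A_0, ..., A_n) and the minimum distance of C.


Weight distribution: A_0 = 1, A_3 = 3, A_4 = 4, A_5 = 4, A_6 = 2, A_7 = 1, A_8 = 1. Minimum distance d = 3.

Enumerate all 2^4 = 16 messages m ∈ F_2^4.
For each, compute codeword c = mG in F_2^9, then tally its weight.
  m = 0000 → c = 000000000, weight = 0.
  m = 1000 → c = 110000001, weight = 3.
  m = 0100 → c = 101000011, weight = 4.
  m = 1100 → c = 011000010, weight = 3.
  m = 0010 → c = 101111101, weight = 7.
  m = 1010 → c = 011111100, weight = 6.
  m = 0110 → c = 000111110, weight = 5.
  m = 1110 → c = 110111111, weight = 8.
  m = 0001 → c = 000110001, weight = 3.
  m = 1001 → c = 110110000, weight = 4.
  m = 0101 → c = 101110010, weight = 5.
  m = 1101 → c = 011110011, weight = 6.
  m = 0011 → c = 101001100, weight = 4.
  m = 1011 → c = 011001101, weight = 5.
  m = 0111 → c = 000001111, weight = 4.
  m = 1111 → c = 110001110, weight = 5.
Tally weights:
  weight 0: 1 codewords.
  weight 3: 3 codewords.
  weight 4: 4 codewords.
  weight 5: 4 codewords.
  weight 6: 2 codewords.
  weight 7: 1 codewords.
  weight 8: 1 codewords.
Minimum distance d = smallest w > 0 with A_w > 0 = 3.
Sanity: Σ A_w = 16 = 2^4 = 16 ✓.
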